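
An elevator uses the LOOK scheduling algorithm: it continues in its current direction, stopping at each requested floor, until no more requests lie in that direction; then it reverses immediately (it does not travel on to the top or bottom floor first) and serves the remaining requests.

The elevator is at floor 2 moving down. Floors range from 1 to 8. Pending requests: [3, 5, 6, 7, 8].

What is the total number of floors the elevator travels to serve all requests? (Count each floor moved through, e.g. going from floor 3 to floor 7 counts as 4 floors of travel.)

Start at floor 2 moving down, LOOK stop order: [3, 5, 6, 7, 8]
  2 → 3: |3-2| = 1, total = 1
  3 → 5: |5-3| = 2, total = 3
  5 → 6: |6-5| = 1, total = 4
  6 → 7: |7-6| = 1, total = 5
  7 → 8: |8-7| = 1, total = 6

Answer: 6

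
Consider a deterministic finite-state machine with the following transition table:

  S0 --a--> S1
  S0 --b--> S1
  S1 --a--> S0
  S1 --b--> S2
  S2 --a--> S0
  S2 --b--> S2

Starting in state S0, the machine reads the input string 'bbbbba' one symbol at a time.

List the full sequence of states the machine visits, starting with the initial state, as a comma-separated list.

Start: S0
  read 'b': S0 --b--> S1
  read 'b': S1 --b--> S2
  read 'b': S2 --b--> S2
  read 'b': S2 --b--> S2
  read 'b': S2 --b--> S2
  read 'a': S2 --a--> S0

Answer: S0, S1, S2, S2, S2, S2, S0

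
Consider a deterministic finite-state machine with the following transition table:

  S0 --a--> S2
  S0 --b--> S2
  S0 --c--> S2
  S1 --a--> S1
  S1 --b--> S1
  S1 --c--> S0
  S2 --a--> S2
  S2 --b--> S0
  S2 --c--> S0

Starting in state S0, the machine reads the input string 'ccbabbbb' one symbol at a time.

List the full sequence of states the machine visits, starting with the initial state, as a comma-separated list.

Answer: S0, S2, S0, S2, S2, S0, S2, S0, S2

Derivation:
Start: S0
  read 'c': S0 --c--> S2
  read 'c': S2 --c--> S0
  read 'b': S0 --b--> S2
  read 'a': S2 --a--> S2
  read 'b': S2 --b--> S0
  read 'b': S0 --b--> S2
  read 'b': S2 --b--> S0
  read 'b': S0 --b--> S2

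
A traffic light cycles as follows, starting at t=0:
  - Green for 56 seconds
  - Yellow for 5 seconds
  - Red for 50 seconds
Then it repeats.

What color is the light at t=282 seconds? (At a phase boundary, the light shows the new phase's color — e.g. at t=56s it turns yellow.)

Cycle length = 56 + 5 + 50 = 111s
t = 282, phase_t = 282 mod 111 = 60
56 <= 60 < 61 (yellow end) → YELLOW

Answer: yellow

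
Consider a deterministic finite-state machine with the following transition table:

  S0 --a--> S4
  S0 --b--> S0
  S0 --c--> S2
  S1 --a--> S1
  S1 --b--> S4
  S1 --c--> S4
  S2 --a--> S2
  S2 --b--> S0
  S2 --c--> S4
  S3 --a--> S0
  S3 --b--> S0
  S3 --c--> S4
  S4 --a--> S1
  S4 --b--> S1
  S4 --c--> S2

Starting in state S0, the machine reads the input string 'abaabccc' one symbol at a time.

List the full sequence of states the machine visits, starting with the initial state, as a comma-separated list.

Answer: S0, S4, S1, S1, S1, S4, S2, S4, S2

Derivation:
Start: S0
  read 'a': S0 --a--> S4
  read 'b': S4 --b--> S1
  read 'a': S1 --a--> S1
  read 'a': S1 --a--> S1
  read 'b': S1 --b--> S4
  read 'c': S4 --c--> S2
  read 'c': S2 --c--> S4
  read 'c': S4 --c--> S2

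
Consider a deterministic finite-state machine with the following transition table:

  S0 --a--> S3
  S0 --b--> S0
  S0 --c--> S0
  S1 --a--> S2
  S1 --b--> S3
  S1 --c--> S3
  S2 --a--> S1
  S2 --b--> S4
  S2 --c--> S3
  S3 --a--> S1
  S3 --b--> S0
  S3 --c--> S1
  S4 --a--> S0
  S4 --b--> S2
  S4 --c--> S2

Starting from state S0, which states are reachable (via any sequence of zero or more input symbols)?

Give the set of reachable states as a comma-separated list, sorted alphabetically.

Answer: S0, S1, S2, S3, S4

Derivation:
BFS from S0:
  visit S0: S0--a-->S3 (new), S0--b-->S0 (seen), S0--c-->S0 (seen)
  visit S3: S3--a-->S1 (new), S3--b-->S0 (seen), S3--c-->S1 (seen)
  visit S1: S1--a-->S2 (new), S1--b-->S3 (seen), S1--c-->S3 (seen)
  visit S2: S2--a-->S1 (seen), S2--b-->S4 (new), S2--c-->S3 (seen)
  visit S4: S4--a-->S0 (seen), S4--b-->S2 (seen), S4--c-->S2 (seen)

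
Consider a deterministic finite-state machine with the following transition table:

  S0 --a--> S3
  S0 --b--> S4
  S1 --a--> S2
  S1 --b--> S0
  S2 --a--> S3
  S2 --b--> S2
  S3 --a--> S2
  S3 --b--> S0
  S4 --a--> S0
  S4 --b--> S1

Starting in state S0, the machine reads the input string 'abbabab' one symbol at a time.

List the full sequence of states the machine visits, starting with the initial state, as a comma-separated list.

Answer: S0, S3, S0, S4, S0, S4, S0, S4

Derivation:
Start: S0
  read 'a': S0 --a--> S3
  read 'b': S3 --b--> S0
  read 'b': S0 --b--> S4
  read 'a': S4 --a--> S0
  read 'b': S0 --b--> S4
  read 'a': S4 --a--> S0
  read 'b': S0 --b--> S4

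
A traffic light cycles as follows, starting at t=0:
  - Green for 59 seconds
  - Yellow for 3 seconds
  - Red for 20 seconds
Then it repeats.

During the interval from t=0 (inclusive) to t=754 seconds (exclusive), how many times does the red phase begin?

Cycle = 59+3+20 = 82s
red phase starts at t = k*82 + 62 for k=0,1,2,...
Need k*82+62 < 754 → k < 8.439
k ∈ {0, ..., 8} → 9 starts

Answer: 9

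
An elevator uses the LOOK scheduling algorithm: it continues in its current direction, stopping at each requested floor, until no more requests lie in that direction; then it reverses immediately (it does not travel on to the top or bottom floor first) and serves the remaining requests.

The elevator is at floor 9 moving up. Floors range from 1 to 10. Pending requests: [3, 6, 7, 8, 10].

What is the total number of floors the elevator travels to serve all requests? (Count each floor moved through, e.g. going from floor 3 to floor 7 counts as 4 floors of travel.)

Answer: 8

Derivation:
Start at floor 9 moving up, LOOK stop order: [10, 8, 7, 6, 3]
  9 → 10: |10-9| = 1, total = 1
  10 → 8: |8-10| = 2, total = 3
  8 → 7: |7-8| = 1, total = 4
  7 → 6: |6-7| = 1, total = 5
  6 → 3: |3-6| = 3, total = 8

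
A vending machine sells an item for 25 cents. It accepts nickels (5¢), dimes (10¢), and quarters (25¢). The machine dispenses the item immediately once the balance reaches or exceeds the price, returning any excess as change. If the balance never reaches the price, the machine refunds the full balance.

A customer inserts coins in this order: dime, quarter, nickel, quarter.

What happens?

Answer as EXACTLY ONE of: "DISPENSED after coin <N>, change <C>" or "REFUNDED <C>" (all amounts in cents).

Answer: DISPENSED after coin 2, change 10

Derivation:
Price: 25¢
Coin 1 (dime, 10¢): balance = 10¢
Coin 2 (quarter, 25¢): balance = 35¢
  → balance >= price → DISPENSE, change = 35 - 25 = 10¢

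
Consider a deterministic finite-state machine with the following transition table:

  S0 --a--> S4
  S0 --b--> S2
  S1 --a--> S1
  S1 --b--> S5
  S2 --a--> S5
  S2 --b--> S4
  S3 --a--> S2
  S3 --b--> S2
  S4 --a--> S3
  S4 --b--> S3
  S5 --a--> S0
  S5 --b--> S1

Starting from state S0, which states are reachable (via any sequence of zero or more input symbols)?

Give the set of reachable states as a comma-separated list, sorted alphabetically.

BFS from S0:
  visit S0: S0--a-->S4 (new), S0--b-->S2 (new)
  visit S4: S4--a-->S3 (new), S4--b-->S3 (seen)
  visit S2: S2--a-->S5 (new), S2--b-->S4 (seen)
  visit S3: S3--a-->S2 (seen), S3--b-->S2 (seen)
  visit S5: S5--a-->S0 (seen), S5--b-->S1 (new)
  visit S1: S1--a-->S1 (seen), S1--b-->S5 (seen)

Answer: S0, S1, S2, S3, S4, S5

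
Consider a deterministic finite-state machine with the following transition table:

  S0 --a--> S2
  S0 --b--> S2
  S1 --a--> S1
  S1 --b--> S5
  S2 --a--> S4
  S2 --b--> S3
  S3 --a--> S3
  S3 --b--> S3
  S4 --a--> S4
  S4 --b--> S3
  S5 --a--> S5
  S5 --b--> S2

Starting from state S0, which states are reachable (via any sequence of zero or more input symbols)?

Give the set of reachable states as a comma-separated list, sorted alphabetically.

Answer: S0, S2, S3, S4

Derivation:
BFS from S0:
  visit S0: S0--a-->S2 (new), S0--b-->S2 (seen)
  visit S2: S2--a-->S4 (new), S2--b-->S3 (new)
  visit S4: S4--a-->S4 (seen), S4--b-->S3 (seen)
  visit S3: S3--a-->S3 (seen), S3--b-->S3 (seen)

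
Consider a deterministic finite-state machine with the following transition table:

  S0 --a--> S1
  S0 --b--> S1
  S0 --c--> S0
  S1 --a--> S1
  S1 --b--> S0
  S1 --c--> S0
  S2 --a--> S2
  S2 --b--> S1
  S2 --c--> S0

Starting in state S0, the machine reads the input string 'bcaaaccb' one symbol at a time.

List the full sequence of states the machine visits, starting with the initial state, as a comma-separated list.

Start: S0
  read 'b': S0 --b--> S1
  read 'c': S1 --c--> S0
  read 'a': S0 --a--> S1
  read 'a': S1 --a--> S1
  read 'a': S1 --a--> S1
  read 'c': S1 --c--> S0
  read 'c': S0 --c--> S0
  read 'b': S0 --b--> S1

Answer: S0, S1, S0, S1, S1, S1, S0, S0, S1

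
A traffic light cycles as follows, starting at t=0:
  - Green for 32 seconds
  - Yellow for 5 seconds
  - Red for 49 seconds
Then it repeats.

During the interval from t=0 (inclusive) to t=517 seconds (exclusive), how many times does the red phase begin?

Cycle = 32+5+49 = 86s
red phase starts at t = k*86 + 37 for k=0,1,2,...
Need k*86+37 < 517 → k < 5.581
k ∈ {0, ..., 5} → 6 starts

Answer: 6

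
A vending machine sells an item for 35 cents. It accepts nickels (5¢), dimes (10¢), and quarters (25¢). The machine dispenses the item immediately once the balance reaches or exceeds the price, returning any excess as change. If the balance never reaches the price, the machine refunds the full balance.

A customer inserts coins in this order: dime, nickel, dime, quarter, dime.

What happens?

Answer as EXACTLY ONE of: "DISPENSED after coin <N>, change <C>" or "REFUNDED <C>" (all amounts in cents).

Answer: DISPENSED after coin 4, change 15

Derivation:
Price: 35¢
Coin 1 (dime, 10¢): balance = 10¢
Coin 2 (nickel, 5¢): balance = 15¢
Coin 3 (dime, 10¢): balance = 25¢
Coin 4 (quarter, 25¢): balance = 50¢
  → balance >= price → DISPENSE, change = 50 - 35 = 15¢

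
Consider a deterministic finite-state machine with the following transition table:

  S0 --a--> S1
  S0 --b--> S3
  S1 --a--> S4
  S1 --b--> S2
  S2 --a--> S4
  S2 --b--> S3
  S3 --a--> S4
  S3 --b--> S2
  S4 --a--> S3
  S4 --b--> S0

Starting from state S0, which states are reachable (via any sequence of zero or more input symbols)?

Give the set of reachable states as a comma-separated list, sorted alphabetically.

BFS from S0:
  visit S0: S0--a-->S1 (new), S0--b-->S3 (new)
  visit S1: S1--a-->S4 (new), S1--b-->S2 (new)
  visit S3: S3--a-->S4 (seen), S3--b-->S2 (seen)
  visit S4: S4--a-->S3 (seen), S4--b-->S0 (seen)
  visit S2: S2--a-->S4 (seen), S2--b-->S3 (seen)

Answer: S0, S1, S2, S3, S4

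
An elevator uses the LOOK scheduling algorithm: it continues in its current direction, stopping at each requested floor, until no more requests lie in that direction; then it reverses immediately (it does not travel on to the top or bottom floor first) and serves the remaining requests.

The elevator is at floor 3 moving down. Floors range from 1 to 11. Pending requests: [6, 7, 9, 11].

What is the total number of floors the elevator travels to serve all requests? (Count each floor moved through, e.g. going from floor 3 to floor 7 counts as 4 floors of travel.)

Start at floor 3 moving down, LOOK stop order: [6, 7, 9, 11]
  3 → 6: |6-3| = 3, total = 3
  6 → 7: |7-6| = 1, total = 4
  7 → 9: |9-7| = 2, total = 6
  9 → 11: |11-9| = 2, total = 8

Answer: 8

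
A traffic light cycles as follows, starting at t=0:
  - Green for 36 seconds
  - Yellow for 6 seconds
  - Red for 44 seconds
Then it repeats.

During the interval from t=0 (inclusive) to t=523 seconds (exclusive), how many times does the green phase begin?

Answer: 7

Derivation:
Cycle = 36+6+44 = 86s
green phase starts at t = k*86 + 0 for k=0,1,2,...
Need k*86+0 < 523 → k < 6.081
k ∈ {0, ..., 6} → 7 starts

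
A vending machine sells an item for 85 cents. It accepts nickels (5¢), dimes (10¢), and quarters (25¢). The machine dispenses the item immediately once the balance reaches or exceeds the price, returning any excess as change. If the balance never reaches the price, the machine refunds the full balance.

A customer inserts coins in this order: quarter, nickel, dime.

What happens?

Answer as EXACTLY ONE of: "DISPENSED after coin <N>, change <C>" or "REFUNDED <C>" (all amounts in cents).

Answer: REFUNDED 40

Derivation:
Price: 85¢
Coin 1 (quarter, 25¢): balance = 25¢
Coin 2 (nickel, 5¢): balance = 30¢
Coin 3 (dime, 10¢): balance = 40¢
All coins inserted, balance 40¢ < price 85¢ → REFUND 40¢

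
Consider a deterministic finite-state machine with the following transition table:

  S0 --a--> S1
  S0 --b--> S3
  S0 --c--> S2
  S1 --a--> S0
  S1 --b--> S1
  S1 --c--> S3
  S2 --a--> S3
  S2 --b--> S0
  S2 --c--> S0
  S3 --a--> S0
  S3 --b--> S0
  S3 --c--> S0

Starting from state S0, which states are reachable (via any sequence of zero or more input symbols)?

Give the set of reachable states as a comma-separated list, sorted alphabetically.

Answer: S0, S1, S2, S3

Derivation:
BFS from S0:
  visit S0: S0--a-->S1 (new), S0--b-->S3 (new), S0--c-->S2 (new)
  visit S1: S1--a-->S0 (seen), S1--b-->S1 (seen), S1--c-->S3 (seen)
  visit S3: S3--a-->S0 (seen), S3--b-->S0 (seen), S3--c-->S0 (seen)
  visit S2: S2--a-->S3 (seen), S2--b-->S0 (seen), S2--c-->S0 (seen)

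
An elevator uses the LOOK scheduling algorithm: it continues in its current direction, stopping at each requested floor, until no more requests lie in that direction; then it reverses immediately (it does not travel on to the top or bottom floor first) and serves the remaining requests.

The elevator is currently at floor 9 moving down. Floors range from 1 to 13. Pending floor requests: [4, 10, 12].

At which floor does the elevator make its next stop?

Current floor: 9, direction: down
Requests above: [10, 12]
Requests below: [4]
Moving down and requests lie below → nearest below is max([4]) = 4

Answer: 4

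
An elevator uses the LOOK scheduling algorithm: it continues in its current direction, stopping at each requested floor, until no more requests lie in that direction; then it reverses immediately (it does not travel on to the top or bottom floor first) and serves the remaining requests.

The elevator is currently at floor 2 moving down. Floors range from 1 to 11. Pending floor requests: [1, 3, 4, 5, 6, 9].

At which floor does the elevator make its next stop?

Current floor: 2, direction: down
Requests above: [3, 4, 5, 6, 9]
Requests below: [1]
Moving down and requests lie below → nearest below is max([1]) = 1

Answer: 1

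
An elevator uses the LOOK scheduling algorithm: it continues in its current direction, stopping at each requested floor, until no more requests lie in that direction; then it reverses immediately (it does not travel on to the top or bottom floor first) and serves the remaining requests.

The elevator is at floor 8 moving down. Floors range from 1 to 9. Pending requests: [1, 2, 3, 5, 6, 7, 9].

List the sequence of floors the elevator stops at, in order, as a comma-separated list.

Current: 8, moving DOWN
Serve below first (descending): [7, 6, 5, 3, 2, 1]
Then reverse, serve above (ascending): [9]

Answer: 7, 6, 5, 3, 2, 1, 9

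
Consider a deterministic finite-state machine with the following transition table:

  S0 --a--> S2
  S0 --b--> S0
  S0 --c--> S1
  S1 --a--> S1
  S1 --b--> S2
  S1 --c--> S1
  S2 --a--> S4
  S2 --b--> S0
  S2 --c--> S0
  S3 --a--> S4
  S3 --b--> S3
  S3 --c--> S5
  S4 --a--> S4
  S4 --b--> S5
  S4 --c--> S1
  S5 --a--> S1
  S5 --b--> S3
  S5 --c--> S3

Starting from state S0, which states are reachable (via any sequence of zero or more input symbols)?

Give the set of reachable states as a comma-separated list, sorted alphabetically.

BFS from S0:
  visit S0: S0--a-->S2 (new), S0--b-->S0 (seen), S0--c-->S1 (new)
  visit S2: S2--a-->S4 (new), S2--b-->S0 (seen), S2--c-->S0 (seen)
  visit S1: S1--a-->S1 (seen), S1--b-->S2 (seen), S1--c-->S1 (seen)
  visit S4: S4--a-->S4 (seen), S4--b-->S5 (new), S4--c-->S1 (seen)
  visit S5: S5--a-->S1 (seen), S5--b-->S3 (new), S5--c-->S3 (seen)
  visit S3: S3--a-->S4 (seen), S3--b-->S3 (seen), S3--c-->S5 (seen)

Answer: S0, S1, S2, S3, S4, S5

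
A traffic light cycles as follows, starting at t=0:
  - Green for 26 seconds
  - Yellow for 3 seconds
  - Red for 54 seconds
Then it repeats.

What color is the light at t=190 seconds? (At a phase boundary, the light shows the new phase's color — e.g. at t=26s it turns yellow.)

Cycle length = 26 + 3 + 54 = 83s
t = 190, phase_t = 190 mod 83 = 24
24 < 26 (green end) → GREEN

Answer: green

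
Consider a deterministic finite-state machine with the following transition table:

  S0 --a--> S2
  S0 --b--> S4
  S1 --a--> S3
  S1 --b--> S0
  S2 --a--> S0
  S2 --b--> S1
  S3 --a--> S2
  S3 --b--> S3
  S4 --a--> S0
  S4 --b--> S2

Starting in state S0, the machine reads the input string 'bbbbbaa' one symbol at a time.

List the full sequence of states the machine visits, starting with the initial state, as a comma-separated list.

Start: S0
  read 'b': S0 --b--> S4
  read 'b': S4 --b--> S2
  read 'b': S2 --b--> S1
  read 'b': S1 --b--> S0
  read 'b': S0 --b--> S4
  read 'a': S4 --a--> S0
  read 'a': S0 --a--> S2

Answer: S0, S4, S2, S1, S0, S4, S0, S2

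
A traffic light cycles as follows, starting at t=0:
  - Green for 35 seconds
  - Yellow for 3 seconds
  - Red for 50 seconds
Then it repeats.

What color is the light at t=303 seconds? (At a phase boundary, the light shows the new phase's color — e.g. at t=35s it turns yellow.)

Answer: red

Derivation:
Cycle length = 35 + 3 + 50 = 88s
t = 303, phase_t = 303 mod 88 = 39
39 >= 38 → RED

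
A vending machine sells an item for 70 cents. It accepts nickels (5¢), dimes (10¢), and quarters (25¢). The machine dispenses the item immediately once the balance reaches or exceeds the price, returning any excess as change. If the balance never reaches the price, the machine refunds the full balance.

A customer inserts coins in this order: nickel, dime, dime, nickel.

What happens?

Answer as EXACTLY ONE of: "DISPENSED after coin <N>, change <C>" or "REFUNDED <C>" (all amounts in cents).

Price: 70¢
Coin 1 (nickel, 5¢): balance = 5¢
Coin 2 (dime, 10¢): balance = 15¢
Coin 3 (dime, 10¢): balance = 25¢
Coin 4 (nickel, 5¢): balance = 30¢
All coins inserted, balance 30¢ < price 70¢ → REFUND 30¢

Answer: REFUNDED 30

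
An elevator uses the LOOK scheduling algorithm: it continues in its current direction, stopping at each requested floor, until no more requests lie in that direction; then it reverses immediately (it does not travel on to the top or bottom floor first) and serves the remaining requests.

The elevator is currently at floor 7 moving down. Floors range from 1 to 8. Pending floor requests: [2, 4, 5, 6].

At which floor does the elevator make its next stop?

Answer: 6

Derivation:
Current floor: 7, direction: down
Requests above: []
Requests below: [2, 4, 5, 6]
Moving down and requests lie below → nearest below is max([2, 4, 5, 6]) = 6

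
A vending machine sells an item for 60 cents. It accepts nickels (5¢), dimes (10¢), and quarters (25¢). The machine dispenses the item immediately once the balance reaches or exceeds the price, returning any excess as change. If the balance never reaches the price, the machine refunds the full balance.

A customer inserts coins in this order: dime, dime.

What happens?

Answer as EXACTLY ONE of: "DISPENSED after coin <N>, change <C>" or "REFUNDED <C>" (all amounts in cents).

Answer: REFUNDED 20

Derivation:
Price: 60¢
Coin 1 (dime, 10¢): balance = 10¢
Coin 2 (dime, 10¢): balance = 20¢
All coins inserted, balance 20¢ < price 60¢ → REFUND 20¢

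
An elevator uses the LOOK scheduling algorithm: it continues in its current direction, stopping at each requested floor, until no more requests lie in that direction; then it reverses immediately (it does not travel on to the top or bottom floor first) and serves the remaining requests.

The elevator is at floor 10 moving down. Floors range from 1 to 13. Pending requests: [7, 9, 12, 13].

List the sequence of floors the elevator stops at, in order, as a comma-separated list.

Answer: 9, 7, 12, 13

Derivation:
Current: 10, moving DOWN
Serve below first (descending): [9, 7]
Then reverse, serve above (ascending): [12, 13]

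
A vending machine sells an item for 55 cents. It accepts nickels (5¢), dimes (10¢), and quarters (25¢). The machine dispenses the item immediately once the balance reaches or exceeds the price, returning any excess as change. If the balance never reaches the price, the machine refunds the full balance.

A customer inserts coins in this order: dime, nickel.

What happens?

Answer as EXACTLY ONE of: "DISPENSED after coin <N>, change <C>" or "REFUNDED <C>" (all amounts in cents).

Answer: REFUNDED 15

Derivation:
Price: 55¢
Coin 1 (dime, 10¢): balance = 10¢
Coin 2 (nickel, 5¢): balance = 15¢
All coins inserted, balance 15¢ < price 55¢ → REFUND 15¢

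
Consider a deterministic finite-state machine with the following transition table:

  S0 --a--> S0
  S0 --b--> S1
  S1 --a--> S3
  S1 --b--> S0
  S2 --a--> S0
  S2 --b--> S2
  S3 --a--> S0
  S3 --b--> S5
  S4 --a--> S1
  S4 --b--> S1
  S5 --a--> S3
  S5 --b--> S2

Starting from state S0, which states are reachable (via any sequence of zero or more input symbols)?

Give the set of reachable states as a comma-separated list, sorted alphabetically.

Answer: S0, S1, S2, S3, S5

Derivation:
BFS from S0:
  visit S0: S0--a-->S0 (seen), S0--b-->S1 (new)
  visit S1: S1--a-->S3 (new), S1--b-->S0 (seen)
  visit S3: S3--a-->S0 (seen), S3--b-->S5 (new)
  visit S5: S5--a-->S3 (seen), S5--b-->S2 (new)
  visit S2: S2--a-->S0 (seen), S2--b-->S2 (seen)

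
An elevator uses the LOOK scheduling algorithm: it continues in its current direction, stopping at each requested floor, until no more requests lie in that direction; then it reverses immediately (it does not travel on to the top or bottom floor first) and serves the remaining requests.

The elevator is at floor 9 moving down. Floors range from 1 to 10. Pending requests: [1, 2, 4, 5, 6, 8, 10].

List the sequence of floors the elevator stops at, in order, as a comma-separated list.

Answer: 8, 6, 5, 4, 2, 1, 10

Derivation:
Current: 9, moving DOWN
Serve below first (descending): [8, 6, 5, 4, 2, 1]
Then reverse, serve above (ascending): [10]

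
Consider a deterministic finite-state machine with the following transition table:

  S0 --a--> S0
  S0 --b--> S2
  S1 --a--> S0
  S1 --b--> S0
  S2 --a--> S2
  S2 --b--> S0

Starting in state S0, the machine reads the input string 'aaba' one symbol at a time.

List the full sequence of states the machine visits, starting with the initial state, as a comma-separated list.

Start: S0
  read 'a': S0 --a--> S0
  read 'a': S0 --a--> S0
  read 'b': S0 --b--> S2
  read 'a': S2 --a--> S2

Answer: S0, S0, S0, S2, S2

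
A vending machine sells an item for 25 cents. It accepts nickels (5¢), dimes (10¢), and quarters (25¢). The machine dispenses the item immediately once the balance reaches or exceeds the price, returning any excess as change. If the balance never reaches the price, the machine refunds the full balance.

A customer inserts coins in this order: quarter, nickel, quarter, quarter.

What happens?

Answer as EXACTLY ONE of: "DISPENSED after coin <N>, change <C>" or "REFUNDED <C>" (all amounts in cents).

Price: 25¢
Coin 1 (quarter, 25¢): balance = 25¢
  → balance >= price → DISPENSE, change = 25 - 25 = 0¢

Answer: DISPENSED after coin 1, change 0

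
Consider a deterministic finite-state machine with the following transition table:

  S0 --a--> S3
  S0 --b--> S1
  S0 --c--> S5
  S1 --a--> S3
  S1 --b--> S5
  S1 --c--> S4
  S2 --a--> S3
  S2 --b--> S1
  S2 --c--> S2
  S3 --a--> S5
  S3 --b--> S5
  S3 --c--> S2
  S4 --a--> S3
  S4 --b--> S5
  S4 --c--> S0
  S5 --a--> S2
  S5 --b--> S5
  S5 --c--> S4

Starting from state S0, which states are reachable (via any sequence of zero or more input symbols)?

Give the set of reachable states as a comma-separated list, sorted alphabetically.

Answer: S0, S1, S2, S3, S4, S5

Derivation:
BFS from S0:
  visit S0: S0--a-->S3 (new), S0--b-->S1 (new), S0--c-->S5 (new)
  visit S3: S3--a-->S5 (seen), S3--b-->S5 (seen), S3--c-->S2 (new)
  visit S1: S1--a-->S3 (seen), S1--b-->S5 (seen), S1--c-->S4 (new)
  visit S5: S5--a-->S2 (seen), S5--b-->S5 (seen), S5--c-->S4 (seen)
  visit S2: S2--a-->S3 (seen), S2--b-->S1 (seen), S2--c-->S2 (seen)
  visit S4: S4--a-->S3 (seen), S4--b-->S5 (seen), S4--c-->S0 (seen)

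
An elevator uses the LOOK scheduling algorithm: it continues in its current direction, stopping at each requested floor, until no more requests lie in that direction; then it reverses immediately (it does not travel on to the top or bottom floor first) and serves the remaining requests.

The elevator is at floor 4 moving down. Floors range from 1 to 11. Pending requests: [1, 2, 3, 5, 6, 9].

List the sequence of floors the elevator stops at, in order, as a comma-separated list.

Answer: 3, 2, 1, 5, 6, 9

Derivation:
Current: 4, moving DOWN
Serve below first (descending): [3, 2, 1]
Then reverse, serve above (ascending): [5, 6, 9]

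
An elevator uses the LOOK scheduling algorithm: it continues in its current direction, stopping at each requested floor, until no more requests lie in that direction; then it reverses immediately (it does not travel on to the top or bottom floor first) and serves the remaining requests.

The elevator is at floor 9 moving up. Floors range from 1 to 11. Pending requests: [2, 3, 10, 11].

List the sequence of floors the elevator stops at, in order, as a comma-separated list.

Current: 9, moving UP
Serve above first (ascending): [10, 11]
Then reverse, serve below (descending): [3, 2]

Answer: 10, 11, 3, 2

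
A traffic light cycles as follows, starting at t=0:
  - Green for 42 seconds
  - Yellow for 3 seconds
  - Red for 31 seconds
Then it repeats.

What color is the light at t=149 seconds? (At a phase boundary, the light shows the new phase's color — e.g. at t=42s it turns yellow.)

Cycle length = 42 + 3 + 31 = 76s
t = 149, phase_t = 149 mod 76 = 73
73 >= 45 → RED

Answer: red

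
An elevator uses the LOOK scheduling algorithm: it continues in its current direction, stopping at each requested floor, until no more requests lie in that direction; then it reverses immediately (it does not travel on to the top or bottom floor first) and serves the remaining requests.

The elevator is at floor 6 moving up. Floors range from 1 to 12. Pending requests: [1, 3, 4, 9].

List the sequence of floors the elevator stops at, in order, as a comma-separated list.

Current: 6, moving UP
Serve above first (ascending): [9]
Then reverse, serve below (descending): [4, 3, 1]

Answer: 9, 4, 3, 1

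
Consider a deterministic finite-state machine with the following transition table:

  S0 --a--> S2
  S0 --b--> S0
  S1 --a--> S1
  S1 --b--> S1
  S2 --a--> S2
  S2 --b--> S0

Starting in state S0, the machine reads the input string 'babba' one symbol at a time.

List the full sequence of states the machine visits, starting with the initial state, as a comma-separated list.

Start: S0
  read 'b': S0 --b--> S0
  read 'a': S0 --a--> S2
  read 'b': S2 --b--> S0
  read 'b': S0 --b--> S0
  read 'a': S0 --a--> S2

Answer: S0, S0, S2, S0, S0, S2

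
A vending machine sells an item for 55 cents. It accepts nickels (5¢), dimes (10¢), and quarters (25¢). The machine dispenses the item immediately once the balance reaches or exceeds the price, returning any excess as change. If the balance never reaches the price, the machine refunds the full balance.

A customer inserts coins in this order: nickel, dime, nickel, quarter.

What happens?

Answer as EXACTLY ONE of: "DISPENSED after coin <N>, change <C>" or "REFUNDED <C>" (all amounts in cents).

Answer: REFUNDED 45

Derivation:
Price: 55¢
Coin 1 (nickel, 5¢): balance = 5¢
Coin 2 (dime, 10¢): balance = 15¢
Coin 3 (nickel, 5¢): balance = 20¢
Coin 4 (quarter, 25¢): balance = 45¢
All coins inserted, balance 45¢ < price 55¢ → REFUND 45¢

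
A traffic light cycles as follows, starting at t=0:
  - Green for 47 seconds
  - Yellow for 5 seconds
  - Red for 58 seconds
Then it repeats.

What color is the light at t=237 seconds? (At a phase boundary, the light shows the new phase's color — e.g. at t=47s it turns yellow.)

Cycle length = 47 + 5 + 58 = 110s
t = 237, phase_t = 237 mod 110 = 17
17 < 47 (green end) → GREEN

Answer: green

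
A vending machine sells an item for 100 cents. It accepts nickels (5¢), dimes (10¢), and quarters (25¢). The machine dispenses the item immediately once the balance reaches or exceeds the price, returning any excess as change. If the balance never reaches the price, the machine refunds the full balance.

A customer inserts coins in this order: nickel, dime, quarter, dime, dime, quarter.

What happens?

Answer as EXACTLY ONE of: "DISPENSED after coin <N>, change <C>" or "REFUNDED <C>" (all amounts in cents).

Price: 100¢
Coin 1 (nickel, 5¢): balance = 5¢
Coin 2 (dime, 10¢): balance = 15¢
Coin 3 (quarter, 25¢): balance = 40¢
Coin 4 (dime, 10¢): balance = 50¢
Coin 5 (dime, 10¢): balance = 60¢
Coin 6 (quarter, 25¢): balance = 85¢
All coins inserted, balance 85¢ < price 100¢ → REFUND 85¢

Answer: REFUNDED 85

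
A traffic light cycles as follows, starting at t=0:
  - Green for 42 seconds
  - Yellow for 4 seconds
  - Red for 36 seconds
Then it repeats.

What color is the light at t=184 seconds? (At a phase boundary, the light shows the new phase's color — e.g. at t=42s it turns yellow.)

Answer: green

Derivation:
Cycle length = 42 + 4 + 36 = 82s
t = 184, phase_t = 184 mod 82 = 20
20 < 42 (green end) → GREEN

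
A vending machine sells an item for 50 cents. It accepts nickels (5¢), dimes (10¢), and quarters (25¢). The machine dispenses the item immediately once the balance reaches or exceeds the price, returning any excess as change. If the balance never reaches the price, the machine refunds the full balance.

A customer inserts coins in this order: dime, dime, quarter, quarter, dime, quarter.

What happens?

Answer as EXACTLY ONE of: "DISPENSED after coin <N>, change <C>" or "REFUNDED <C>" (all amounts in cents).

Price: 50¢
Coin 1 (dime, 10¢): balance = 10¢
Coin 2 (dime, 10¢): balance = 20¢
Coin 3 (quarter, 25¢): balance = 45¢
Coin 4 (quarter, 25¢): balance = 70¢
  → balance >= price → DISPENSE, change = 70 - 50 = 20¢

Answer: DISPENSED after coin 4, change 20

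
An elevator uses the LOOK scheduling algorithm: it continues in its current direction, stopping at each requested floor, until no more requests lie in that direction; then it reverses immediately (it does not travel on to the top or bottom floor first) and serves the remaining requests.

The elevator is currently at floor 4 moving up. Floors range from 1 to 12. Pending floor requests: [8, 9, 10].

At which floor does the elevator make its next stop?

Current floor: 4, direction: up
Requests above: [8, 9, 10]
Requests below: []
Moving up and requests lie above → nearest above is min([8, 9, 10]) = 8

Answer: 8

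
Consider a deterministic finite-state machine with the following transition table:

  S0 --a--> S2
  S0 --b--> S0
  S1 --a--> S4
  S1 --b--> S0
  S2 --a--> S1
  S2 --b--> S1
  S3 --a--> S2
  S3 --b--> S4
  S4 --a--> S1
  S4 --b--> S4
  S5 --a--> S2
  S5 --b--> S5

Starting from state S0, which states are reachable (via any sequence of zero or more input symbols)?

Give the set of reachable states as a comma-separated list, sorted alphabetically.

BFS from S0:
  visit S0: S0--a-->S2 (new), S0--b-->S0 (seen)
  visit S2: S2--a-->S1 (new), S2--b-->S1 (seen)
  visit S1: S1--a-->S4 (new), S1--b-->S0 (seen)
  visit S4: S4--a-->S1 (seen), S4--b-->S4 (seen)

Answer: S0, S1, S2, S4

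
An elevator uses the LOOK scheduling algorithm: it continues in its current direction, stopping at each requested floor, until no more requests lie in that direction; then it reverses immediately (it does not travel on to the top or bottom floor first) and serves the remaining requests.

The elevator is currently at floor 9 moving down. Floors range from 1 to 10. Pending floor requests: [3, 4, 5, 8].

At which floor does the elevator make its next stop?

Current floor: 9, direction: down
Requests above: []
Requests below: [3, 4, 5, 8]
Moving down and requests lie below → nearest below is max([3, 4, 5, 8]) = 8

Answer: 8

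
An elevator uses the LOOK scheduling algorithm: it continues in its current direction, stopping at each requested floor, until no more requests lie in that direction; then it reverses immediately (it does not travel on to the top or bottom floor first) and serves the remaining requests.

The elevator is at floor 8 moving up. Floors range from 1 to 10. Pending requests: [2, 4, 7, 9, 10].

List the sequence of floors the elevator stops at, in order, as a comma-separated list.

Answer: 9, 10, 7, 4, 2

Derivation:
Current: 8, moving UP
Serve above first (ascending): [9, 10]
Then reverse, serve below (descending): [7, 4, 2]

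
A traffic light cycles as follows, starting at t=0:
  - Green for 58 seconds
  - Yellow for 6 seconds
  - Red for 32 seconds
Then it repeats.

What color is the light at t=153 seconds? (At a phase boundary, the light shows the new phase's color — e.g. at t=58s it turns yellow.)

Cycle length = 58 + 6 + 32 = 96s
t = 153, phase_t = 153 mod 96 = 57
57 < 58 (green end) → GREEN

Answer: green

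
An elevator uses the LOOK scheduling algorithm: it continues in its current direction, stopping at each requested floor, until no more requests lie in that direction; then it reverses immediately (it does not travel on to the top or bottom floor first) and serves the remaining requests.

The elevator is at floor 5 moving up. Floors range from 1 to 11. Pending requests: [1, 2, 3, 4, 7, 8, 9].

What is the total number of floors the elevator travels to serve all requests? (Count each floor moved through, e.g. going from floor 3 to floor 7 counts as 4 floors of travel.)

Answer: 12

Derivation:
Start at floor 5 moving up, LOOK stop order: [7, 8, 9, 4, 3, 2, 1]
  5 → 7: |7-5| = 2, total = 2
  7 → 8: |8-7| = 1, total = 3
  8 → 9: |9-8| = 1, total = 4
  9 → 4: |4-9| = 5, total = 9
  4 → 3: |3-4| = 1, total = 10
  3 → 2: |2-3| = 1, total = 11
  2 → 1: |1-2| = 1, total = 12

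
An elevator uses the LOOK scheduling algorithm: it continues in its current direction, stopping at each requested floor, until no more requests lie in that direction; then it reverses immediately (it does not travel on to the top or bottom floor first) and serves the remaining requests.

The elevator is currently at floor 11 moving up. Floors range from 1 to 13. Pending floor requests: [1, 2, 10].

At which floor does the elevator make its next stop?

Current floor: 11, direction: up
Requests above: []
Requests below: [1, 2, 10]
Moving up but no requests above → reverse; nearest below is max([1, 2, 10]) = 10

Answer: 10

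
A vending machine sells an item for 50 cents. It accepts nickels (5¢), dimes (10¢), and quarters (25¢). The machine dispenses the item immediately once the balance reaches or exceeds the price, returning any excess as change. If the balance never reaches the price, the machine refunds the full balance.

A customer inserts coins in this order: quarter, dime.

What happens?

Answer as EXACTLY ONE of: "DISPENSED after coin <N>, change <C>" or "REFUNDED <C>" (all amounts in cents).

Price: 50¢
Coin 1 (quarter, 25¢): balance = 25¢
Coin 2 (dime, 10¢): balance = 35¢
All coins inserted, balance 35¢ < price 50¢ → REFUND 35¢

Answer: REFUNDED 35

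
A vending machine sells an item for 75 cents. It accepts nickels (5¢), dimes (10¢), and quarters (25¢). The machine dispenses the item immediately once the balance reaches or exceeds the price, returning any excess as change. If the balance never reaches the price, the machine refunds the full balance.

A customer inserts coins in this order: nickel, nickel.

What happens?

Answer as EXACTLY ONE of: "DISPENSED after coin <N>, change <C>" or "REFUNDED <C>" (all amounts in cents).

Answer: REFUNDED 10

Derivation:
Price: 75¢
Coin 1 (nickel, 5¢): balance = 5¢
Coin 2 (nickel, 5¢): balance = 10¢
All coins inserted, balance 10¢ < price 75¢ → REFUND 10¢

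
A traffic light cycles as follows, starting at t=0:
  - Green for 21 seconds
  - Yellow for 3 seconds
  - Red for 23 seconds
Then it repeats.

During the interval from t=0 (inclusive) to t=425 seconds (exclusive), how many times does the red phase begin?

Cycle = 21+3+23 = 47s
red phase starts at t = k*47 + 24 for k=0,1,2,...
Need k*47+24 < 425 → k < 8.532
k ∈ {0, ..., 8} → 9 starts

Answer: 9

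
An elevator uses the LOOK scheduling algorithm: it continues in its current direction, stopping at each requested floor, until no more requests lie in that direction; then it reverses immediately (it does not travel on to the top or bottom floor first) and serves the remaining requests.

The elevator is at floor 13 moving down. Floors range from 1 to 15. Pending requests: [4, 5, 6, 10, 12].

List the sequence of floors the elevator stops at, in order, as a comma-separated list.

Current: 13, moving DOWN
Serve below first (descending): [12, 10, 6, 5, 4]
Then reverse, serve above (ascending): []

Answer: 12, 10, 6, 5, 4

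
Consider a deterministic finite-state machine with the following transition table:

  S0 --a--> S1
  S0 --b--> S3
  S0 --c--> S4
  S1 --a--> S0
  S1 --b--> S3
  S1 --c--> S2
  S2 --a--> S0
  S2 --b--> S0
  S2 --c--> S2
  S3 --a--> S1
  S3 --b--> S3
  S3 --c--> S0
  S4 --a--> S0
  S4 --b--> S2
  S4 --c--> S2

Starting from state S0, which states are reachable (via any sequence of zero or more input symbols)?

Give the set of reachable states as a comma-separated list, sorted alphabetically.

BFS from S0:
  visit S0: S0--a-->S1 (new), S0--b-->S3 (new), S0--c-->S4 (new)
  visit S1: S1--a-->S0 (seen), S1--b-->S3 (seen), S1--c-->S2 (new)
  visit S3: S3--a-->S1 (seen), S3--b-->S3 (seen), S3--c-->S0 (seen)
  visit S4: S4--a-->S0 (seen), S4--b-->S2 (seen), S4--c-->S2 (seen)
  visit S2: S2--a-->S0 (seen), S2--b-->S0 (seen), S2--c-->S2 (seen)

Answer: S0, S1, S2, S3, S4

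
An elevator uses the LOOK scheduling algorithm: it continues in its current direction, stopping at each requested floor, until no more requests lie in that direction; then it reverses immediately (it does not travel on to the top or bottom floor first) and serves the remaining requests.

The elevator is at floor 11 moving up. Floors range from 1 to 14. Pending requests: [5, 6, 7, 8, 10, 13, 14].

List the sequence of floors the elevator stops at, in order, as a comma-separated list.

Answer: 13, 14, 10, 8, 7, 6, 5

Derivation:
Current: 11, moving UP
Serve above first (ascending): [13, 14]
Then reverse, serve below (descending): [10, 8, 7, 6, 5]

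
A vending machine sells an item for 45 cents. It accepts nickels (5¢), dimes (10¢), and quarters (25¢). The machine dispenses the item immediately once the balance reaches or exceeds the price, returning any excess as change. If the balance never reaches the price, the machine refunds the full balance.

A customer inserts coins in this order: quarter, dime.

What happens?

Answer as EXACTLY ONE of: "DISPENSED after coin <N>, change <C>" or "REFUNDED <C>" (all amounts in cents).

Answer: REFUNDED 35

Derivation:
Price: 45¢
Coin 1 (quarter, 25¢): balance = 25¢
Coin 2 (dime, 10¢): balance = 35¢
All coins inserted, balance 35¢ < price 45¢ → REFUND 35¢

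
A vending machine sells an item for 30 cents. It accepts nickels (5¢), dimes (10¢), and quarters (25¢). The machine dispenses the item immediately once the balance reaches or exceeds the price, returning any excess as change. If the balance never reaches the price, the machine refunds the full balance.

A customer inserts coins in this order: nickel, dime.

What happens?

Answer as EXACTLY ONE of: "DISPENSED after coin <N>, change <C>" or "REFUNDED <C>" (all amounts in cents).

Price: 30¢
Coin 1 (nickel, 5¢): balance = 5¢
Coin 2 (dime, 10¢): balance = 15¢
All coins inserted, balance 15¢ < price 30¢ → REFUND 15¢

Answer: REFUNDED 15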